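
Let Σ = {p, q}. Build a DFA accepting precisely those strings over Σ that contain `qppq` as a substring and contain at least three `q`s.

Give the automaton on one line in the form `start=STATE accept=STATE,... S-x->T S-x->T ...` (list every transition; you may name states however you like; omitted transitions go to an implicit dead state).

Run two small machines in parallel and take their product. The first has 5 states tracking whether and how much of `qppq` has been seen; the second has 5 states tracking the count of `q`s, saturating at 4. A product state is a pair (one from each), accepting exactly when both do.
       p  q 
>  A   A  B 
   B   C  D 
   C   E  D 
   D   F  G 
   E   H  I 
   F   J  G 
   G   K  L 
   H   H  D 
   I   I  M 
   J   N  M 
   K   O  L 
   L   P  L 
 * M   M  Q 
   N   N  G 
   O   R  Q 
   P   S  L 
 * Q   Q  Q 
   R   R  L 
   S   T  Q 
   T   T  L 
(> = start, * = accepting)

start=A accept=M,Q A-p->A A-q->B B-p->C B-q->D C-p->E C-q->D D-p->F D-q->G E-p->H E-q->I F-p->J F-q->G G-p->K G-q->L H-p->H H-q->D I-p->I I-q->M J-p->N J-q->M K-p->O K-q->L L-p->P L-q->L M-p->M M-q->Q N-p->N N-q->G O-p->R O-q->Q P-p->S P-q->L Q-p->Q Q-q->Q R-p->R R-q->L S-p->T S-q->Q T-p->T T-q->L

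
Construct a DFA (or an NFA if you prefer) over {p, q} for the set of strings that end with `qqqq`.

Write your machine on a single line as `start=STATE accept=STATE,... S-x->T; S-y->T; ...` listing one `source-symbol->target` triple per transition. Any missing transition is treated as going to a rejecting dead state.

Remember how much of `qqqq` the current input suffix matches. State s0 means no match yet; s1 means the last symbol is `q`; s2 means the last 2 symbols are `qq`; s3 means the last 3 symbols are `qqq`; s4 means the last 4 symbols are `qqqq`. Only s4 accepts. On a mismatch, fall back to the longest proper suffix that is still a prefix of `qqqq`.
A 5-state machine:
        p   q  
>  s0   s0  s1 
   s1   s0  s2 
   s2   s0  s3 
   s3   s0  s4 
 * s4   s0  s4 
(> = start, * = accepting)

start=s0; accept=s4; s0-p->s0; s0-q->s1; s1-p->s0; s1-q->s2; s2-p->s0; s2-q->s3; s3-p->s0; s3-q->s4; s4-p->s0; s4-q->s4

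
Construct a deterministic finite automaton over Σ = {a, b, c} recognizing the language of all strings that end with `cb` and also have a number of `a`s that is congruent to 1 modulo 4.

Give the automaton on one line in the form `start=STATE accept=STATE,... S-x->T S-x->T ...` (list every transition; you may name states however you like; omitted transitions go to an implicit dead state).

Handle the two conditions separately and then intersect. One (3 states) tracks how much of the suffix `cb` has currently been matched; the other (4 states) tracks the count of `a`s modulo 4. Each combined state is a pair, one component from each; accept when both components accept. Equivalent product states are then merged.
6 states suffice.
        a   b   c  
>  S0   S1  S0  S0 
   S1   S2  S1  S3 
   S2   S4  S2  S2 
   S3   S2  S5  S3 
   S4   S0  S4  S4 
 * S5   S2  S1  S3 
(> = start, * = accepting)

start=S0 accept=S5 S0-a->S1 S0-b->S0 S0-c->S0 S1-a->S2 S1-b->S1 S1-c->S3 S2-a->S4 S2-b->S2 S2-c->S2 S3-a->S2 S3-b->S5 S3-c->S3 S4-a->S0 S4-b->S4 S4-c->S4 S5-a->S2 S5-b->S1 S5-c->S3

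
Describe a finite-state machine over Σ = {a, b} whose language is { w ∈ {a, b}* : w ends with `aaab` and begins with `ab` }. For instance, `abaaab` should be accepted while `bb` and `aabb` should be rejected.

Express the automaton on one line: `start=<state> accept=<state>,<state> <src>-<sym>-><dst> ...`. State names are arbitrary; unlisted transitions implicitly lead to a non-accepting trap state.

Build one automaton per condition and run them in lockstep. One (5 states) tracks how much of the suffix `aaab` has currently been matched; the other (4 states) tracks whether the input so far still matches the prefix `ab`. Each combined state is a pair, one component from each; accept when both components accept. After merging equivalent states the machine shrinks.
8 states suffice.
        a   b  
>  s0   s1  s2 
   s1   s2  s3 
   s2   s2  s2 
   s3   s4  s3 
   s4   s5  s3 
   s5   s6  s3 
   s6   s6  s7 
 * s7   s4  s3 
(> = start, * = accepting)

start=s0 accept=s7 s0-a->s1 s0-b->s2 s1-a->s2 s1-b->s3 s2-a->s2 s2-b->s2 s3-a->s4 s3-b->s3 s4-a->s5 s4-b->s3 s5-a->s6 s5-b->s3 s6-a->s6 s6-b->s7 s7-a->s4 s7-b->s3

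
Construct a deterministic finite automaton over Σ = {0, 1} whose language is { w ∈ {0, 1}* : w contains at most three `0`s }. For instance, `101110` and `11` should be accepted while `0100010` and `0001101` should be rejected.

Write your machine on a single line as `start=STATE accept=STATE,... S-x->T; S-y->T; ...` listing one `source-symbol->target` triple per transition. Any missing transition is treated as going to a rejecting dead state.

Only the number of `0`s matters, and only up to 4. Make a chain s0 → s1 → s2 → s3 → s4 advanced by each `0` (with s4 absorbing); every other symbol self-loops. The accepting set is {s0, s1, s2, s3}.
        0   1  
>* s0   s1  s0 
 * s1   s2  s1 
 * s2   s3  s2 
 * s3   s4  s3 
   s4   s4  s4 
(> = start, * = accepting)

start=s0; accept=s0,s1,s2,s3; s0-0->s1; s0-1->s0; s1-0->s2; s1-1->s1; s2-0->s3; s2-1->s2; s3-0->s4; s3-1->s3; s4-0->s4; s4-1->s4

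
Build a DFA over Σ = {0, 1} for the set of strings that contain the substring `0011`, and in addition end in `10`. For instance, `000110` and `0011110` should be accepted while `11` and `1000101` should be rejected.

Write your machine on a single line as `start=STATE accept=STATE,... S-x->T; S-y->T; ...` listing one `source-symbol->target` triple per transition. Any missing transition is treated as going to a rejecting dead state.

start=S0; accept=S5; S0-0->S1; S0-1->S0; S1-0->S2; S1-1->S0; S2-0->S2; S2-1->S3; S3-0->S1; S3-1->S4; S4-0->S5; S4-1->S4; S5-0->S6; S5-1->S4; S6-0->S6; S6-1->S4

Run two small machines in parallel and take their product. One (5 states) tracks whether and how much of `0011` has been seen; the other (3 states) tracks how much of the suffix `10` has currently been matched. Each combined state is a pair, one component from each; accept when both components accept. After merging equivalent states the machine shrinks.
        0   1  
>  S0   S1  S0 
   S1   S2  S0 
   S2   S2  S3 
   S3   S1  S4 
   S4   S5  S4 
 * S5   S6  S4 
   S6   S6  S4 
(> = start, * = accepting)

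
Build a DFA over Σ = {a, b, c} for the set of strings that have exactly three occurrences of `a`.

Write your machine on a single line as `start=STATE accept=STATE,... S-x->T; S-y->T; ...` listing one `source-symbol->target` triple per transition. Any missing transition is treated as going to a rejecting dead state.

start=q0; accept=q3; q0-a->q1; q0-b->q0; q0-c->q0; q1-a->q2; q1-b->q1; q1-c->q1; q2-a->q3; q2-b->q2; q2-c->q2; q3-a->q4; q3-b->q3; q3-c->q3; q4-a->q4; q4-b->q4; q4-c->q4

Only the number of `a`s matters, and only up to 4. Make a chain q0 → q1 → q2 → q3 → q4 advanced by each `a` (with q4 absorbing); every other symbol self-loops. The accepting set is {q3}.
A 5-state machine:
        a   b   c  
>  q0   q1  q0  q0 
   q1   q2  q1  q1 
   q2   q3  q2  q2 
 * q3   q4  q3  q3 
   q4   q4  q4  q4 
(> = start, * = accepting)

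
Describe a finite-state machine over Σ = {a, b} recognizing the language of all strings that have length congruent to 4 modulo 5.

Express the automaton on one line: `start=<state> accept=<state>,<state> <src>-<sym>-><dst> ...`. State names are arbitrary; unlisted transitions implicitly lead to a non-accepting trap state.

start=S0 accept=S4 S0-a->S1 S0-b->S1 S1-a->S2 S1-b->S2 S2-a->S3 S2-b->S3 S3-a->S4 S3-b->S4 S4-a->S0 S4-b->S0

Count input length modulo 5: every symbol advances one step around the cycle S0 → S1 → S2 → S3 → S4 → S0. Accept at S4.
5 states suffice.
        a   b  
>  S0   S1  S1 
   S1   S2  S2 
   S2   S3  S3 
   S3   S4  S4 
 * S4   S0  S0 
(> = start, * = accepting)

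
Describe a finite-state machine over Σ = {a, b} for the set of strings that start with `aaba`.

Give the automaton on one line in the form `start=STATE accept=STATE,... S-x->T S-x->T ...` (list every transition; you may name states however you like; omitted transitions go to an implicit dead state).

start=s0 accept=s4 s0-a->s1 s0-b->s5 s1-a->s2 s1-b->s5 s2-a->s5 s2-b->s3 s3-a->s4 s3-b->s5 s4-a->s4 s4-b->s4 s5-a->s5 s5-b->s5

Check the first 4 symbols one by one: s0 through s3 record how many have matched `aaba` so far; any wrong symbol goes to the dead state s5. After all 4 match we enter the accepting sink s4.
A 6-state machine:
        a   b  
>  s0   s1  s5 
   s1   s2  s5 
   s2   s5  s3 
   s3   s4  s5 
 * s4   s4  s4 
   s5   s5  s5 
(> = start, * = accepting)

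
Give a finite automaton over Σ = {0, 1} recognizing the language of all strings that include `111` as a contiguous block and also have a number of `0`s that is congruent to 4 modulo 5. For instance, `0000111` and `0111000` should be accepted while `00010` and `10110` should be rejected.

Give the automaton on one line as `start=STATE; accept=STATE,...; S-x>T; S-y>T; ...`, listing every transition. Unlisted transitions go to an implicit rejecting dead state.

Run two small machines in parallel and take their product. The first has 4 states tracking whether and how much of `111` has been seen; the second has 5 states tracking the count of `0`s modulo 5. A product state is a pair (one from each), accepting exactly when both do.
20 states suffice.
          0    1  
>  S0     S1   S2 
   S1     S3   S4 
   S2     S1   S5 
   S3     S6   S7 
   S4     S3   S8 
   S5     S1   S9 
   S6    S10  S11 
   S7     S6  S12 
   S8     S3  S13 
   S9    S13   S9 
   S10    S0  S14 
   S11   S10  S15 
   S12    S6  S16 
   S13   S16  S13 
   S14    S0  S17 
   S15   S10  S18 
   S16   S18  S16 
   S17    S0  S19 
   S18   S19  S18 
 * S19    S9  S19 
(> = start, * = accepting)

start=S0; accept=S19; S0-0>S1; S0-1>S2; S1-0>S3; S1-1>S4; S2-0>S1; S2-1>S5; S3-0>S6; S3-1>S7; S4-0>S3; S4-1>S8; S5-0>S1; S5-1>S9; S6-0>S10; S6-1>S11; S7-0>S6; S7-1>S12; S8-0>S3; S8-1>S13; S9-0>S13; S9-1>S9; S10-0>S0; S10-1>S14; S11-0>S10; S11-1>S15; S12-0>S6; S12-1>S16; S13-0>S16; S13-1>S13; S14-0>S0; S14-1>S17; S15-0>S10; S15-1>S18; S16-0>S18; S16-1>S16; S17-0>S0; S17-1>S19; S18-0>S19; S18-1>S18; S19-0>S9; S19-1>S19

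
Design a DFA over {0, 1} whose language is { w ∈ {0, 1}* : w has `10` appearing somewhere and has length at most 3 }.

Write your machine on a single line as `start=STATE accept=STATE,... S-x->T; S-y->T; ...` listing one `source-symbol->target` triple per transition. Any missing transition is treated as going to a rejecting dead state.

Handle the two conditions separately and then intersect. The first has 3 states tracking whether and how much of `10` has been seen; the second has 5 states tracking the input length, saturating at 4. A product state is a pair (one from each), accepting exactly when both do.
With 12 states:
          0    1  
>  S0     S1   S2 
   S1     S3   S4 
   S2     S5   S4 
   S3     S6   S7 
   S4     S8   S7 
 * S5     S8   S8 
   S6     S9  S10 
   S7    S11  S10 
 * S8    S11  S11 
   S9     S9  S10 
   S10   S11  S10 
   S11   S11  S11 
(> = start, * = accepting)

start=S0; accept=S5,S8; S0-0->S1; S0-1->S2; S1-0->S3; S1-1->S4; S2-0->S5; S2-1->S4; S3-0->S6; S3-1->S7; S4-0->S8; S4-1->S7; S5-0->S8; S5-1->S8; S6-0->S9; S6-1->S10; S7-0->S11; S7-1->S10; S8-0->S11; S8-1->S11; S9-0->S9; S9-1->S10; S10-0->S11; S10-1->S10; S11-0->S11; S11-1->S11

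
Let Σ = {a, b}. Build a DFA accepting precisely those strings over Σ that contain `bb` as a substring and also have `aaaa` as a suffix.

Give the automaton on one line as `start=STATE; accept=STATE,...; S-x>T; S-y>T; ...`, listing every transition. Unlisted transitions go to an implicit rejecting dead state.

start=s0; accept=s6; s0-a>s0; s0-b>s1; s1-a>s0; s1-b>s2; s2-a>s3; s2-b>s2; s3-a>s4; s3-b>s2; s4-a>s5; s4-b>s2; s5-a>s6; s5-b>s2; s6-a>s6; s6-b>s2

Handle the two conditions separately and then intersect. One (3 states) tracks whether and how much of `bb` has been seen; the other (5 states) tracks how much of the suffix `aaaa` has currently been matched. Each combined state is a pair, one component from each; accept when both components accept. Minimizing collapses redundant product states.
        a   b  
>  s0   s0  s1 
   s1   s0  s2 
   s2   s3  s2 
   s3   s4  s2 
   s4   s5  s2 
   s5   s6  s2 
 * s6   s6  s2 
(> = start, * = accepting)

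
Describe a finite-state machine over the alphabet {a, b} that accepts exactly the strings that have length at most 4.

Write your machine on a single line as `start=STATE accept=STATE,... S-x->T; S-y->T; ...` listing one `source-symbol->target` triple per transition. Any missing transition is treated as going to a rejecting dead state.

start=q0; accept=q0,q1,q2,q3,q4; q0-a->q1; q0-b->q1; q1-a->q2; q1-b->q2; q2-a->q3; q2-b->q3; q3-a->q4; q3-b->q4; q4-a->q5; q4-b->q5; q5-a->q5; q5-b->q5

We only need to distinguish lengths 0, 1, …, 4, and '>4'. Chain q0 → q1 → q2 → q3 → q4 → q5 on every symbol, with q5 looping. Accepting states: {q0, q1, q2, q3, q4}.
With 6 states:
        a   b  
>* q0   q1  q1 
 * q1   q2  q2 
 * q2   q3  q3 
 * q3   q4  q4 
 * q4   q5  q5 
   q5   q5  q5 
(> = start, * = accepting)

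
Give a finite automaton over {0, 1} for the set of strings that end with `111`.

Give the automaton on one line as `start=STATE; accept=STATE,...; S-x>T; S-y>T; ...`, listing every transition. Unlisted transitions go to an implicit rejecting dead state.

Remember how much of `111` the current input suffix matches. State q0 means no match yet; q1 means the last symbol is `1`; q2 means the last 2 symbols are `11`; q3 means the last 3 symbols are `111`. Only q3 accepts. On a mismatch, fall back to the longest proper suffix that is still a prefix of `111`.
With 4 states:
        0   1  
>  q0   q0  q1 
   q1   q0  q2 
   q2   q0  q3 
 * q3   q0  q3 
(> = start, * = accepting)

start=q0; accept=q3; q0-0>q0; q0-1>q1; q1-0>q0; q1-1>q2; q2-0>q0; q2-1>q3; q3-0>q0; q3-1>q3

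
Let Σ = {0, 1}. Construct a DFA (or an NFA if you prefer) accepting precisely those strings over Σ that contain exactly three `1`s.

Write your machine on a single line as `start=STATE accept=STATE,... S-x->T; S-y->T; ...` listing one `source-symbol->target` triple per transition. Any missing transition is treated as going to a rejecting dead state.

Count `1`s, saturating at 4: states S0 through S3 mean 0 through 3 `1`s seen; S4 means more than 3. Each `1` increments (capped at S4); other symbols loop. Accept from {S3}.
5 states suffice.
        0   1  
>  S0   S0  S1 
   S1   S1  S2 
   S2   S2  S3 
 * S3   S3  S4 
   S4   S4  S4 
(> = start, * = accepting)

start=S0; accept=S3; S0-0->S0; S0-1->S1; S1-0->S1; S1-1->S2; S2-0->S2; S2-1->S3; S3-0->S3; S3-1->S4; S4-0->S4; S4-1->S4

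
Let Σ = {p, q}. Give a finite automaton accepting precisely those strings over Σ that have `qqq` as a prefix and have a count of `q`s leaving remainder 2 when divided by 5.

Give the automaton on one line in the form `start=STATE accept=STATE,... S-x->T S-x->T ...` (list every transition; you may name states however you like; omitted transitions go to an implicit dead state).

start=S0 accept=S8 S0-p->S1 S0-q->S2 S1-p->S1 S1-q->S1 S2-p->S1 S2-q->S3 S3-p->S1 S3-q->S4 S4-p->S4 S4-q->S5 S5-p->S5 S5-q->S6 S6-p->S6 S6-q->S7 S7-p->S7 S7-q->S8 S8-p->S8 S8-q->S4

Run two small machines in parallel and take their product. One (5 states) tracks whether the input so far still matches the prefix `qqq`; the other (5 states) tracks the count of `q`s modulo 5. Each combined state is a pair, one component from each; accept when both components accept. Equivalent product states are then merged.
        p   q  
>  S0   S1  S2 
   S1   S1  S1 
   S2   S1  S3 
   S3   S1  S4 
   S4   S4  S5 
   S5   S5  S6 
   S6   S6  S7 
   S7   S7  S8 
 * S8   S8  S4 
(> = start, * = accepting)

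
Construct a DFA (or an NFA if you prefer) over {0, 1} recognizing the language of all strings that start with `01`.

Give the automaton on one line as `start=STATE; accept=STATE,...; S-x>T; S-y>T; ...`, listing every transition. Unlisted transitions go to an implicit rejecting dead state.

start=S0; accept=S2; S0-0>S1; S0-1>S3; S1-0>S3; S1-1>S2; S2-0>S2; S2-1>S2; S3-0>S3; S3-1>S3

Walk along `01` while the input agrees: from S0 take `0` to S1, and so on. Any deviation drops to the rejecting sink S3. Once S2 is reached the prefix is confirmed and every continuation is accepted.
With 4 states:
        0   1  
>  S0   S1  S3 
   S1   S3  S2 
 * S2   S2  S2 
   S3   S3  S3 
(> = start, * = accepting)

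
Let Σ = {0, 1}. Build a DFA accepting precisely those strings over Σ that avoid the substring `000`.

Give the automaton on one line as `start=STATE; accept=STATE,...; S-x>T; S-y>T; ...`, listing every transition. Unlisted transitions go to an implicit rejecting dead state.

This is the complement of 'contains `000`'. Use the same substring-matching states — q0 through q3 holding how much of `000` has just been matched — but flip the accepting set: everything except the trap q3 accepts.
4 states suffice.
        0   1  
>* q0   q1  q0 
 * q1   q2  q0 
 * q2   q3  q0 
   q3   q3  q3 
(> = start, * = accepting)

start=q0; accept=q0,q1,q2; q0-0>q1; q0-1>q0; q1-0>q2; q1-1>q0; q2-0>q3; q2-1>q0; q3-0>q3; q3-1>q3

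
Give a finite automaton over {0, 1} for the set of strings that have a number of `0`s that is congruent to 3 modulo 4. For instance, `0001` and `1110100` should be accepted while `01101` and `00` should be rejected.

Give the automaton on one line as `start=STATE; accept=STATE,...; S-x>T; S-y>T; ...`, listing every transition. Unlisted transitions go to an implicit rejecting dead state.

Keep the running count of `0`s modulo 4: each `0` advances along the cycle A → B → C → D → A while other symbols loop. Accept at D.
4 states suffice.
       0  1 
>  A   B  A 
   B   C  B 
   C   D  C 
 * D   A  D 
(> = start, * = accepting)

start=A; accept=D; A-0>B; A-1>A; B-0>C; B-1>B; C-0>D; C-1>C; D-0>A; D-1>D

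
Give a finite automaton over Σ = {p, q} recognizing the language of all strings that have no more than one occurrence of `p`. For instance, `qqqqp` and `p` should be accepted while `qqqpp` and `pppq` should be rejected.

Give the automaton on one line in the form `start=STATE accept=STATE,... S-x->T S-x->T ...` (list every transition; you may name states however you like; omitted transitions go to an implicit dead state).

start=A accept=A,B A-p->B A-q->A B-p->C B-q->B C-p->C C-q->C

Only the number of `p`s matters, and only up to 2. Make a chain A → B → C advanced by each `p` (with C absorbing); every other symbol self-loops. The accepting set is {A, B}.
3 states suffice.
       p  q 
>* A   B  A 
 * B   C  B 
   C   C  C 
(> = start, * = accepting)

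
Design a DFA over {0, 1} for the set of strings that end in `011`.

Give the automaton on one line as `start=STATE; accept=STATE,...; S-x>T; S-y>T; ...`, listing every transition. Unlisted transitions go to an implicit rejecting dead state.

Let each state record the length of the longest suffix of the input read so far that is also a prefix of `011`. S1 means the last symbol is `0`; S2 means the last 2 symbols are `01`; S3 means the last 3 symbols are `011`. Accept only at S3, where the string currently ends in `011`.
4 states suffice.
        0   1  
>  S0   S1  S0 
   S1   S1  S2 
   S2   S1  S3 
 * S3   S1  S0 
(> = start, * = accepting)

start=S0; accept=S3; S0-0>S1; S0-1>S0; S1-0>S1; S1-1>S2; S2-0>S1; S2-1>S3; S3-0>S1; S3-1>S0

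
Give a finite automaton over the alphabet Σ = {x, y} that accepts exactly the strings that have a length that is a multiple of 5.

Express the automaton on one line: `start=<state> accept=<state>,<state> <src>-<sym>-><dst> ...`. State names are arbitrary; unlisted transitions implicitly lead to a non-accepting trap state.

start=s0 accept=s0 s0-x->s1 s0-y->s1 s1-x->s2 s1-y->s2 s2-x->s3 s2-y->s3 s3-x->s4 s3-y->s4 s4-x->s0 s4-y->s0

Only the length mod 5 matters, so use a 5-cycle: from any state, every input symbol moves to the next state, wrapping s4 back to s0. Mark s0 accepting.
With 5 states:
        x   y  
>* s0   s1  s1 
   s1   s2  s2 
   s2   s3  s3 
   s3   s4  s4 
   s4   s0  s0 
(> = start, * = accepting)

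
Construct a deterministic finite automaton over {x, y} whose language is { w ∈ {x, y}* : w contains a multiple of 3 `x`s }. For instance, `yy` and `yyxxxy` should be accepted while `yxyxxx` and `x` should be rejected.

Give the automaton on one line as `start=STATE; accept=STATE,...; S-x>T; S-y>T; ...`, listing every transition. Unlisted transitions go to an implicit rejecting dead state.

Keep the running count of `x`s modulo 3: each `x` advances along the cycle q0 → q1 → q2 → q0 while other symbols loop. Accept at q0.
3 states suffice.
        x   y  
>* q0   q1  q0 
   q1   q2  q1 
   q2   q0  q2 
(> = start, * = accepting)

start=q0; accept=q0; q0-x>q1; q0-y>q0; q1-x>q2; q1-y>q1; q2-x>q0; q2-y>q2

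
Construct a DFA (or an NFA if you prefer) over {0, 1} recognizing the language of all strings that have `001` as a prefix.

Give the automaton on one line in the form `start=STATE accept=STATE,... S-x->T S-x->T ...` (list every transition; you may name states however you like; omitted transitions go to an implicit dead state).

start=A accept=D A-0->B A-1->E B-0->C B-1->E C-0->E C-1->D D-0->D D-1->D E-0->E E-1->E

Walk along `001` while the input agrees: from A take `0` to B, and so on. Any deviation drops to the rejecting sink E. Once D is reached the prefix is confirmed and every continuation is accepted.
With 5 states:
       0  1 
>  A   B  E 
   B   C  E 
   C   E  D 
 * D   D  D 
   E   E  E 
(> = start, * = accepting)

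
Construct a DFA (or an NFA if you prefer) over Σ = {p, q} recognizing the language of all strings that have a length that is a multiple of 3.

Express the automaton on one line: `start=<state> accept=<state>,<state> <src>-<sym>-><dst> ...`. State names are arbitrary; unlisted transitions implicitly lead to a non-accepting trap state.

Only the length mod 3 matters, so use a 3-cycle: from any state, every input symbol moves to the next state, wrapping C back to A. Mark A accepting.
       p  q 
>* A   B  B 
   B   C  C 
   C   A  A 
(> = start, * = accepting)

start=A accept=A A-p->B A-q->B B-p->C B-q->C C-p->A C-q->A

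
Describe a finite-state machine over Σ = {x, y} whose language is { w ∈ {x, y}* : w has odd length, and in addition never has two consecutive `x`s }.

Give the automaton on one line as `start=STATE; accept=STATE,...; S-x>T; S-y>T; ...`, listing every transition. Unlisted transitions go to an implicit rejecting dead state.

Run two small machines in parallel and take their product. The first has 2 states tracking the input length modulo 2; the second has 3 states tracking partial matches of the forbidden pattern `xx`. A product state is a pair (one from each), accepting exactly when both do.
A 6-state machine:
        x   y  
>  s0   s1  s2 
 * s1   s3  s0 
 * s2   s4  s0 
   s3   s5  s5 
   s4   s5  s2 
   s5   s3  s3 
(> = start, * = accepting)

start=s0; accept=s1,s2; s0-x>s1; s0-y>s2; s1-x>s3; s1-y>s0; s2-x>s4; s2-y>s0; s3-x>s5; s3-y>s5; s4-x>s5; s4-y>s2; s5-x>s3; s5-y>s3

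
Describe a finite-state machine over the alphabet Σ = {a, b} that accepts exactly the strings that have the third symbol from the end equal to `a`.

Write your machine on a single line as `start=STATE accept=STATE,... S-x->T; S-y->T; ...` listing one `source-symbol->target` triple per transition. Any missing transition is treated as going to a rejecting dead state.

A DFA must remember the last 3 symbols (since which symbol is third-to-last isn't known until the input ends). Use one state per possible window of the last ≤3 symbols; accept from those whose window starts with `a`.
          a    b  
>  q0     q1   q2 
   q1     q3   q4 
   q2     q5   q6 
   q3     q7   q8 
   q4     q9  q10 
   q5    q11  q12 
   q6    q13  q14 
 * q7     q7   q8 
 * q8     q9  q10 
 * q9    q11  q12 
 * q10   q13  q14 
   q11    q7   q8 
   q12    q9  q10 
   q13   q11  q12 
   q14   q13  q14 
(> = start, * = accepting)

start=q0; accept=q7,q8,q9,q10; q0-a->q1; q0-b->q2; q1-a->q3; q1-b->q4; q2-a->q5; q2-b->q6; q3-a->q7; q3-b->q8; q4-a->q9; q4-b->q10; q5-a->q11; q5-b->q12; q6-a->q13; q6-b->q14; q7-a->q7; q7-b->q8; q8-a->q9; q8-b->q10; q9-a->q11; q9-b->q12; q10-a->q13; q10-b->q14; q11-a->q7; q11-b->q8; q12-a->q9; q12-b->q10; q13-a->q11; q13-b->q12; q14-a->q13; q14-b->q14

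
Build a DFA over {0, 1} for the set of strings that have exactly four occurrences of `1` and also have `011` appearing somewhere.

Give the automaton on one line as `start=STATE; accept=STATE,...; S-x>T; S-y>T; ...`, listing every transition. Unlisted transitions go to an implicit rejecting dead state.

start=S0; accept=S12; S0-0>S1; S0-1>S2; S1-0>S1; S1-1>S3; S2-0>S4; S2-1>S5; S3-0>S4; S3-1>S6; S4-0>S4; S4-1>S7; S5-0>S8; S5-1>S9; S6-0>S6; S6-1>S10; S7-0>S8; S7-1>S10; S8-0>S8; S8-1>S11; S9-0>S9; S9-1>S9; S10-0>S10; S10-1>S12; S11-0>S9; S11-1>S12; S12-0>S12; S12-1>S9

Handle the two conditions separately and then intersect. One (6 states) tracks the count of `1`s, saturating at 5; the other (4 states) tracks whether and how much of `011` has been seen. Each combined state is a pair, one component from each; accept when both components accept. After merging equivalent states the machine shrinks.
          0    1  
>  S0     S1   S2 
   S1     S1   S3 
   S2     S4   S5 
   S3     S4   S6 
   S4     S4   S7 
   S5     S8   S9 
   S6     S6  S10 
   S7     S8  S10 
   S8     S8  S11 
   S9     S9   S9 
   S10   S10  S12 
   S11    S9  S12 
 * S12   S12   S9 
(> = start, * = accepting)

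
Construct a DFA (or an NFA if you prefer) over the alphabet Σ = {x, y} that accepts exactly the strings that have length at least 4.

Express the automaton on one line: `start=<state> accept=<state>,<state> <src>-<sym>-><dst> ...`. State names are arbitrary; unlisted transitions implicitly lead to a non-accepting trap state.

start=q0 accept=q4,q5 q0-x->q1 q0-y->q1 q1-x->q2 q1-y->q2 q2-x->q3 q2-y->q3 q3-x->q4 q3-y->q4 q4-x->q5 q4-y->q5 q5-x->q5 q5-y->q5

Count input length up to 5: every symbol moves from q0 toward q5, which means 'more than 4' and absorbs. Accept from {q4, q5}.
        x   y  
>  q0   q1  q1 
   q1   q2  q2 
   q2   q3  q3 
   q3   q4  q4 
 * q4   q5  q5 
 * q5   q5  q5 
(> = start, * = accepting)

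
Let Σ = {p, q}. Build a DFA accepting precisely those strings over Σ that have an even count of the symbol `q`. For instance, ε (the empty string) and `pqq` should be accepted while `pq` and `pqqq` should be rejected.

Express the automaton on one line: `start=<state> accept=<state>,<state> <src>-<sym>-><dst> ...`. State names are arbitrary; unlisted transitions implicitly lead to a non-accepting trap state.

start=A accept=A A-p->A A-q->B B-p->B B-q->A

The only thing that matters is how many `q`s have appeared, reduced mod 2. Use one state per residue: A for 0, …, B for 1. Reading `q` moves to the next residue; anything else stays put. A is accepting.
A 2-state machine:
       p  q 
>* A   A  B 
   B   B  A 
(> = start, * = accepting)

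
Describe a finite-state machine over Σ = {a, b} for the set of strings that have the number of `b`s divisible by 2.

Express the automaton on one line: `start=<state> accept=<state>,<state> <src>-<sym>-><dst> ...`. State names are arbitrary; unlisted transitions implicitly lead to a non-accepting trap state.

Keep the running count of `b`s modulo 2: each `b` advances along the cycle q0 → q1 → q0 while other symbols loop. Accept at q0.
2 states suffice.
        a   b  
>* q0   q0  q1 
   q1   q1  q0 
(> = start, * = accepting)

start=q0 accept=q0 q0-a->q0 q0-b->q1 q1-a->q1 q1-b->q0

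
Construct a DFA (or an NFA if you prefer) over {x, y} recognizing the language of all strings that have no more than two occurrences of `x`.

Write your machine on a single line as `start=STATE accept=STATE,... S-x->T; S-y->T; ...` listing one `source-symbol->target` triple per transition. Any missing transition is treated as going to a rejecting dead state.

Count `x`s, saturating at 3: states S0 through S2 mean 0 through 2 `x`s seen; S3 means more than 2. Each `x` increments (capped at S3); other symbols loop. Accept from {S0, S1, S2}.
With 4 states:
        x   y  
>* S0   S1  S0 
 * S1   S2  S1 
 * S2   S3  S2 
   S3   S3  S3 
(> = start, * = accepting)

start=S0; accept=S0,S1,S2; S0-x->S1; S0-y->S0; S1-x->S2; S1-y->S1; S2-x->S3; S2-y->S2; S3-x->S3; S3-y->S3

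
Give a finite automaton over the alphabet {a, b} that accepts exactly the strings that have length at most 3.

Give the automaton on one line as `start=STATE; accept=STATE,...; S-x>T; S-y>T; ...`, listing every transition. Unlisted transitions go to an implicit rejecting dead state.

Count input length up to 4: every symbol moves from s0 toward s4, which means 'more than 3' and absorbs. Accept from {s0, s1, s2, s3}.
5 states suffice.
        a   b  
>* s0   s1  s1 
 * s1   s2  s2 
 * s2   s3  s3 
 * s3   s4  s4 
   s4   s4  s4 
(> = start, * = accepting)

start=s0; accept=s0,s1,s2,s3; s0-a>s1; s0-b>s1; s1-a>s2; s1-b>s2; s2-a>s3; s2-b>s3; s3-a>s4; s3-b>s4; s4-a>s4; s4-b>s4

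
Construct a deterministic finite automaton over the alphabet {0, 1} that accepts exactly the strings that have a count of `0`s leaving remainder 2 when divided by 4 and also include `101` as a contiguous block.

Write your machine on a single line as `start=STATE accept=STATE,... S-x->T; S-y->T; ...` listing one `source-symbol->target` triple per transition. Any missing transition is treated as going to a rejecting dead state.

Run two small machines in parallel and take their product. The first has 4 states tracking the count of `0`s modulo 4; the second has 4 states tracking whether and how much of `101` has been seen. A product state is a pair (one from each), accepting exactly when both do.
A 16-state machine:
       0  1 
>  A   B  C 
   B   D  E 
   C   F  C 
   D   G  H 
   E   I  E 
   F   D  J 
   G   A  K 
   H   L  H 
   I   G  M 
   J   M  J 
   K   N  K 
   L   A  O 
 * M   O  M 
   N   B  P 
   O   P  O 
   P   J  P 
(> = start, * = accepting)

start=A; accept=M; A-0->B; A-1->C; B-0->D; B-1->E; C-0->F; C-1->C; D-0->G; D-1->H; E-0->I; E-1->E; F-0->D; F-1->J; G-0->A; G-1->K; H-0->L; H-1->H; I-0->G; I-1->M; J-0->M; J-1->J; K-0->N; K-1->K; L-0->A; L-1->O; M-0->O; M-1->M; N-0->B; N-1->P; O-0->P; O-1->O; P-0->J; P-1->P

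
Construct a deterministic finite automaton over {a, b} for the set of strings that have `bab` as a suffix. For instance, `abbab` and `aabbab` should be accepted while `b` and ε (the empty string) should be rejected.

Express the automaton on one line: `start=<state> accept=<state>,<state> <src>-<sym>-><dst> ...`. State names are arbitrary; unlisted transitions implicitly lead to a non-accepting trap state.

Remember how much of `bab` the current input suffix matches. State q0 means no match yet; q1 means the last symbol is `b`; q2 means the last 2 symbols are `ba`; q3 means the last 3 symbols are `bab`. Only q3 accepts. On a mismatch, fall back to the longest proper suffix that is still a prefix of `bab`.
A 4-state machine:
        a   b  
>  q0   q0  q1 
   q1   q2  q1 
   q2   q0  q3 
 * q3   q2  q1 
(> = start, * = accepting)

start=q0 accept=q3 q0-a->q0 q0-b->q1 q1-a->q2 q1-b->q1 q2-a->q0 q2-b->q3 q3-a->q2 q3-b->q1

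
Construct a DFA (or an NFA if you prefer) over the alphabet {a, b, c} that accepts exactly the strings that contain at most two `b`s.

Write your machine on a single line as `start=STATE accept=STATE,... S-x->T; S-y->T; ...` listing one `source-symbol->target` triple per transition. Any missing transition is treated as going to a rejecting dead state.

Only the number of `b`s matters, and only up to 3. Make a chain q0 → q1 → q2 → q3 advanced by each `b` (with q3 absorbing); every other symbol self-loops. The accepting set is {q0, q1, q2}.
With 4 states:
        a   b   c  
>* q0   q0  q1  q0 
 * q1   q1  q2  q1 
 * q2   q2  q3  q2 
   q3   q3  q3  q3 
(> = start, * = accepting)

start=q0; accept=q0,q1,q2; q0-a->q0; q0-b->q1; q0-c->q0; q1-a->q1; q1-b->q2; q1-c->q1; q2-a->q2; q2-b->q3; q2-c->q2; q3-a->q3; q3-b->q3; q3-c->q3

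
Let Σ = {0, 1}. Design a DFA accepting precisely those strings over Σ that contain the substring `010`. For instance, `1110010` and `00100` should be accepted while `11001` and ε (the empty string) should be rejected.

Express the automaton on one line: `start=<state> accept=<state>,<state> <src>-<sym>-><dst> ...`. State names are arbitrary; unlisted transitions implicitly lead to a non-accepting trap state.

start=q0 accept=q3 q0-0->q1 q0-1->q0 q1-0->q1 q1-1->q2 q2-0->q3 q2-1->q0 q3-0->q3 q3-1->q3

Track how much of `010` has been matched so far: state q0 is no progress, q3 is the absorbing accept state reached once `010` has occurred. Intermediate states record partial matches; on a mismatch, fall back to the longest reusable overlap.
4 states suffice.
        0   1  
>  q0   q1  q0 
   q1   q1  q2 
   q2   q3  q0 
 * q3   q3  q3 
(> = start, * = accepting)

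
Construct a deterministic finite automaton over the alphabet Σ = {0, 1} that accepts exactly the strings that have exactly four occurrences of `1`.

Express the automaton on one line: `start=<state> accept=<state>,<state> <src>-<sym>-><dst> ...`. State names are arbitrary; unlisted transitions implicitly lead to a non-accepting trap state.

Count `1`s, saturating at 5: states q0 through q4 mean 0 through 4 `1`s seen; q5 means more than 4. Each `1` increments (capped at q5); other symbols loop. Accept from {q4}.
6 states suffice.
        0   1  
>  q0   q0  q1 
   q1   q1  q2 
   q2   q2  q3 
   q3   q3  q4 
 * q4   q4  q5 
   q5   q5  q5 
(> = start, * = accepting)

start=q0 accept=q4 q0-0->q0 q0-1->q1 q1-0->q1 q1-1->q2 q2-0->q2 q2-1->q3 q3-0->q3 q3-1->q4 q4-0->q4 q4-1->q5 q5-0->q5 q5-1->q5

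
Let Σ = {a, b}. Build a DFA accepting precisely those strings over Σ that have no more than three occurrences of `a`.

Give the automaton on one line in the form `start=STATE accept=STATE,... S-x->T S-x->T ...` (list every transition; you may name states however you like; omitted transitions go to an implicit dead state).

start=q0 accept=q0,q1,q2,q3 q0-a->q1 q0-b->q0 q1-a->q2 q1-b->q1 q2-a->q3 q2-b->q2 q3-a->q4 q3-b->q3 q4-a->q4 q4-b->q4

Only the number of `a`s matters, and only up to 4. Make a chain q0 → q1 → q2 → q3 → q4 advanced by each `a` (with q4 absorbing); every other symbol self-loops. The accepting set is {q0, q1, q2, q3}.
A 5-state machine:
        a   b  
>* q0   q1  q0 
 * q1   q2  q1 
 * q2   q3  q2 
 * q3   q4  q3 
   q4   q4  q4 
(> = start, * = accepting)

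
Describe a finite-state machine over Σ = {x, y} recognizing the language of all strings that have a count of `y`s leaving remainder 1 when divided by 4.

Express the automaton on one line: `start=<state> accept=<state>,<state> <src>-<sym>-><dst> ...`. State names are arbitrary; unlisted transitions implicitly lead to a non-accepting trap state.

The only thing that matters is how many `y`s have appeared, reduced mod 4. Use one state per residue: q0 for 0, …, q3 for 3. Reading `y` moves to the next residue; anything else stays put. q1 is accepting.
With 4 states:
        x   y  
>  q0   q0  q1 
 * q1   q1  q2 
   q2   q2  q3 
   q3   q3  q0 
(> = start, * = accepting)

start=q0 accept=q1 q0-x->q0 q0-y->q1 q1-x->q1 q1-y->q2 q2-x->q2 q2-y->q3 q3-x->q3 q3-y->q0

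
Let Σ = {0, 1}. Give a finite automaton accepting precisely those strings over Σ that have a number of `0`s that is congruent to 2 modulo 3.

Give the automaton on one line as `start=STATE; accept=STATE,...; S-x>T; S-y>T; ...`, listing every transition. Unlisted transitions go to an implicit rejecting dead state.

Keep the running count of `0`s modulo 3: each `0` advances along the cycle q0 → q1 → q2 → q0 while other symbols loop. Accept at q2.
        0   1  
>  q0   q1  q0 
   q1   q2  q1 
 * q2   q0  q2 
(> = start, * = accepting)

start=q0; accept=q2; q0-0>q1; q0-1>q0; q1-0>q2; q1-1>q1; q2-0>q0; q2-1>q2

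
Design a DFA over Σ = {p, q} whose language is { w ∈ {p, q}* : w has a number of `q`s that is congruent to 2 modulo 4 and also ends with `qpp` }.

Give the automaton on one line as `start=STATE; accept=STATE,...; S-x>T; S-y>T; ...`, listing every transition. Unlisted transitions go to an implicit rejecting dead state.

start=s0; accept=s5; s0-p>s0; s0-q>s1; s1-p>s1; s1-q>s2; s2-p>s3; s2-q>s4; s3-p>s5; s3-q>s4; s4-p>s4; s4-q>s0; s5-p>s6; s5-q>s4; s6-p>s6; s6-q>s4

Handle the two conditions separately and then intersect. One (4 states) tracks the count of `q`s modulo 4; the other (4 states) tracks how much of the suffix `qpp` has currently been matched. Each combined state is a pair, one component from each; accept when both components accept. After merging equivalent states the machine shrinks.
        p   q  
>  s0   s0  s1 
   s1   s1  s2 
   s2   s3  s4 
   s3   s5  s4 
   s4   s4  s0 
 * s5   s6  s4 
   s6   s6  s4 
(> = start, * = accepting)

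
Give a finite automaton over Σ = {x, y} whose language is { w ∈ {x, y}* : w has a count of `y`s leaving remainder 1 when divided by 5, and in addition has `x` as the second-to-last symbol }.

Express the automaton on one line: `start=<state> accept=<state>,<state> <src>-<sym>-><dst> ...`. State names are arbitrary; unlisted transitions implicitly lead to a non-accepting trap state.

start=q0 accept=q3,q6 q0-x->q1 q0-y->q2 q1-x->q1 q1-y->q3 q2-x->q4 q2-y->q5 q3-x->q4 q3-y->q5 q4-x->q6 q4-y->q5 q5-x->q5 q5-y->q7 q6-x->q6 q6-y->q5 q7-x->q7 q7-y->q8 q8-x->q8 q8-y->q0

Build one automaton per condition and run them in lockstep. The first has 5 states tracking the count of `y`s modulo 5; the second has 7 states tracking the last 2 symbols read. A product state is a pair (one from each), accepting exactly when both do. Equivalent product states are then merged.
With 9 states:
        x   y  
>  q0   q1  q2 
   q1   q1  q3 
   q2   q4  q5 
 * q3   q4  q5 
   q4   q6  q5 
   q5   q5  q7 
 * q6   q6  q5 
   q7   q7  q8 
   q8   q8  q0 
(> = start, * = accepting)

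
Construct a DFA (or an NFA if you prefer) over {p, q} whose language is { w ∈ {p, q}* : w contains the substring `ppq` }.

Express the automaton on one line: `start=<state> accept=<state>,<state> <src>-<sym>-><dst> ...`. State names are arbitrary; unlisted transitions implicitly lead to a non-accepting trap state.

Track how much of `ppq` has been matched so far: state A is no progress, D is the absorbing accept state reached once `ppq` has occurred. Intermediate states record partial matches; on a mismatch, fall back to the longest reusable overlap.
A 4-state machine:
       p  q 
>  A   B  A 
   B   C  A 
   C   C  D 
 * D   D  D 
(> = start, * = accepting)

start=A accept=D A-p->B A-q->A B-p->C B-q->A C-p->C C-q->D D-p->D D-q->D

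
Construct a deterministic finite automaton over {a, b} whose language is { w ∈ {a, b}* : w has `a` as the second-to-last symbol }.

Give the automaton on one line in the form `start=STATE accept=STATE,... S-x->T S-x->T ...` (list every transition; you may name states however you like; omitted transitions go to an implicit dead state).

Because acceptance depends on a position counted from the end, the machine has to buffer the most recent 2 symbols. Make each state the string of the last up-to-2 symbols read; on input `x` shift the window left and append `x`. Accept when the buffered window has length 2 and begins with `a`.
7 states suffice.
        a   b  
>  S0   S1  S2 
   S1   S3  S4 
   S2   S5  S6 
 * S3   S3  S4 
 * S4   S5  S6 
   S5   S3  S4 
   S6   S5  S6 
(> = start, * = accepting)

start=S0 accept=S3,S4 S0-a->S1 S0-b->S2 S1-a->S3 S1-b->S4 S2-a->S5 S2-b->S6 S3-a->S3 S3-b->S4 S4-a->S5 S4-b->S6 S5-a->S3 S5-b->S4 S6-a->S5 S6-b->S6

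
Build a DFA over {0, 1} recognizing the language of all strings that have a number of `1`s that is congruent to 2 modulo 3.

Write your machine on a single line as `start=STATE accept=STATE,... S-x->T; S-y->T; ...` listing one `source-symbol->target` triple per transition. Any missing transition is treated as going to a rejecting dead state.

start=q0; accept=q2; q0-0->q0; q0-1->q1; q1-0->q1; q1-1->q2; q2-0->q2; q2-1->q0

Keep the running count of `1`s modulo 3: each `1` advances along the cycle q0 → q1 → q2 → q0 while other symbols loop. Accept at q2.
        0   1  
>  q0   q0  q1 
   q1   q1  q2 
 * q2   q2  q0 
(> = start, * = accepting)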